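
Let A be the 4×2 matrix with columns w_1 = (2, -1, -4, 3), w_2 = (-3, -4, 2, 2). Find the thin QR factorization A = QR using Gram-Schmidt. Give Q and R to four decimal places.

q_1 = w_1/‖w_1‖ = (2, -1, -4, 3)/5.4772 = (0.3651, -0.1826, -0.7303, 0.5477).
r_{12} = q_1·w_2 = -0.7303.
u_2 = w_2 + 0.7303·q_1 = (-2.7333, -4.1333, 1.4667, 2.4000).
‖u_2‖ = 5.6980, so q_2 = (-0.4797, -0.7254, 0.2574, 0.4212).

Q = [[0.3651, -0.4797], [-0.1826, -0.7254], [-0.7303, 0.2574], [0.5477, 0.4212]], R = [[5.4772, -0.7303], [0.0000, 5.6980]]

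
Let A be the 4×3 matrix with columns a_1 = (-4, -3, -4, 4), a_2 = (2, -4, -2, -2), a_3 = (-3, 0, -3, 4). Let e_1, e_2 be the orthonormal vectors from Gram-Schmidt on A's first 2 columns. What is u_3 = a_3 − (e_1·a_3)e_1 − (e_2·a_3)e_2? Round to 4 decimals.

a_1 = (-4, -3, -4, 4); ‖a_1‖ = 7.5498, so e_1 = (-0.5298, -0.3974, -0.5298, 0.5298).
e_1·a_2 = (-0.5298)·2 + (-0.3974)·(-4) + (-0.5298)·(-2) + 0.5298·(-2) = 0.5298.
u_2 = a_2 − 0.5298·e_1 = (2.2807, -3.7895, -1.7193, -2.2807).
‖u_2‖ = 5.2649, so e_2 = (0.4332, -0.7198, -0.3266, -0.4332).
e_1·a_3 = (-0.5298)·(-3) + (-0.3974)·0 + (-0.5298)·(-3) + 0.5298·4 = 5.2981; e_2·a_3 = 0.4332·(-3) + (-0.7198)·0 + (-0.3266)·(-3) + (-0.4332)·4 = -2.0526.
u_3 = a_3 − 5.2981·e_1 + 2.0526·e_2 = (0.6962, 0.6278, -0.8633, 0.3038).

u_3 = (0.6962, 0.6278, -0.8633, 0.3038)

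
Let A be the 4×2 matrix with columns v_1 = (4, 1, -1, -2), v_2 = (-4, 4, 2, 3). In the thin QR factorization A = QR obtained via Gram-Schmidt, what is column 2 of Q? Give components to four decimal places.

e_2 = (-0.0702, 0.9480, 0.2107, 0.2282)

v_1 = (4, 1, -1, -2); ‖v_1‖ = 4.6904, so e_1 = (0.8528, 0.2132, -0.2132, -0.4264).
e_1·v_2 = 0.8528·(-4) + 0.2132·4 + (-0.2132)·2 + (-0.4264)·3 = -4.2640.
u_2 = v_2 + 4.2640·e_1 = (-0.3636, 4.9091, 1.0909, 1.1818).
‖u_2‖ = 5.1786, so e_2 = (-0.0702, 0.9480, 0.2107, 0.2282).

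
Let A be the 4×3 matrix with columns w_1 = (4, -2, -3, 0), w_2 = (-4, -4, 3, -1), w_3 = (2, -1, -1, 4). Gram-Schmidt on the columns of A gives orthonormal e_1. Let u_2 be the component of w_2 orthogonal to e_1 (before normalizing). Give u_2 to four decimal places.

u_2 = (-1.6552, -5.1724, 1.2414, -1.0000)

w_1 = (4, -2, -3, 0); ‖w_1‖ = 5.3852, so e_1 = (0.7428, -0.3714, -0.5571, 0.0000).
e_1·w_2 = 0.7428·(-4) + (-0.3714)·(-4) + (-0.5571)·3 + 0.0000·(-1) = -3.1568.
u_2 = w_2 + 3.1568·e_1 = (-1.6552, -5.1724, 1.2414, -1.0000).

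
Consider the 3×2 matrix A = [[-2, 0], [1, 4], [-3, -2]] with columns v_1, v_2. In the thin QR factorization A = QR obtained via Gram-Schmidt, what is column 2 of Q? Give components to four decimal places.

q_2 = (0.3984, 0.9163, 0.0398)

q_1 = v_1/‖v_1‖ = (-2, 1, -3)/3.7417 = (-0.5345, 0.2673, -0.8018).
r_{12} = q_1·v_2 = 2.6726.
u_2 = v_2 − 2.6726·q_1 = (1.4286, 3.2857, 0.1429).
‖u_2‖ = 3.5857, so q_2 = (0.3984, 0.9163, 0.0398).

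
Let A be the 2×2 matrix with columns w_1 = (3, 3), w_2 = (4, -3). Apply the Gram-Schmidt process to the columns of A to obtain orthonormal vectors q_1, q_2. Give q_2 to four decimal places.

w_1 = (3, 3); ‖w_1‖ = 4.2426, so q_1 = (0.7071, 0.7071).
q_1·w_2 = 0.7071·4 + 0.7071·(-3) = 0.7071.
u_2 = w_2 − 0.7071·q_1 = (3.5000, -3.5000).
‖u_2‖ = 4.9497, so q_2 = (0.7071, -0.7071).

q_2 = (0.7071, -0.7071)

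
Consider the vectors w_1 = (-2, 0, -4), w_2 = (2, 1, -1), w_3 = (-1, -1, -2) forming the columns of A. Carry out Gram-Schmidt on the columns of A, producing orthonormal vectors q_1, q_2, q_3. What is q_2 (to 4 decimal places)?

q_2 = (0.8165, 0.4082, -0.4082)

w_1 = (-2, 0, -4); ‖w_1‖ = 4.4721, so q_1 = (-0.4472, 0.0000, -0.8944).
q_1·w_2 = (-0.4472)·2 + 0.0000·1 + (-0.8944)·(-1) = 0.0000.
u_2 = w_2 + 0.0000·q_1 = (2.0000, 1.0000, -1.0000).
‖u_2‖ = 2.4495, so q_2 = (0.8165, 0.4082, -0.4082).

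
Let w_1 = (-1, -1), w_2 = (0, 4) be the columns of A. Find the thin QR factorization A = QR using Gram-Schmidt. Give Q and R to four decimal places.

Q = [[-0.7071, -0.7071], [-0.7071, 0.7071]], R = [[1.4142, -2.8284], [0.0000, 2.8284]]

w_1 = (-1, -1); ‖w_1‖ = 1.4142, so e_1 = (-0.7071, -0.7071).
e_1·w_2 = (-0.7071)·0 + (-0.7071)·4 = -2.8284.
u_2 = w_2 + 2.8284·e_1 = (-2.0000, 2.0000).
‖u_2‖ = 2.8284, so e_2 = (-0.7071, 0.7071).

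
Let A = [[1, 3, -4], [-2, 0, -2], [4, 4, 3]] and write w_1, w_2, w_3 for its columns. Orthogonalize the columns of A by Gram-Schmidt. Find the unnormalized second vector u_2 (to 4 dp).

e_1 = w_1/‖w_1‖ = (1, -2, 4)/4.5826 = (0.2182, -0.4364, 0.8729).
r_{12} = e_1·w_2 = 4.1461.
u_2 = w_2 − 4.1461·e_1 = (2.0952, 1.8095, 0.3810).

u_2 = (2.0952, 1.8095, 0.3810)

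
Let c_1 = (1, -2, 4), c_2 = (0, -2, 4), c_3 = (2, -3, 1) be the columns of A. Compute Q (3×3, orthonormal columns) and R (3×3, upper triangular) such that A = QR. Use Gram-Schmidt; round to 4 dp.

c_1 = (1, -2, 4); ‖c_1‖ = 4.5826, so e_1 = (0.2182, -0.4364, 0.8729).
e_1·c_2 = 0.2182·0 + (-0.4364)·(-2) + 0.8729·4 = 4.3644.
u_2 = c_2 − 4.3644·e_1 = (-0.9524, -0.0952, 0.1905).
‖u_2‖ = 0.9759, so e_2 = (-0.9759, -0.0976, 0.1952).
e_1·c_3 = 0.2182·2 + (-0.4364)·(-3) + 0.8729·1 = 2.6186; e_2·c_3 = (-0.9759)·2 + (-0.0976)·(-3) + 0.1952·1 = -1.4639.
u_3 = c_3 − 2.6186·e_1 + 1.4639·e_2 = (0.0000, -2.0000, -1.0000).
‖u_3‖ = 2.2361, so e_3 = (0.0000, -0.8944, -0.4472).

Q = [[0.2182, -0.9759, 0.0000], [-0.4364, -0.0976, -0.8944], [0.8729, 0.1952, -0.4472]], R = [[4.5826, 4.3644, 2.6186], [0.0000, 0.9759, -1.4639], [0.0000, 0.0000, 2.2361]]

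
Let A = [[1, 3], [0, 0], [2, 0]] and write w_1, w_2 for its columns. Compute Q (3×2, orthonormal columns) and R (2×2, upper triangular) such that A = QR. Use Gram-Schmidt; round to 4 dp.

Q = [[0.4472, 0.8944], [0.0000, 0.0000], [0.8944, -0.4472]], R = [[2.2361, 1.3416], [0.0000, 2.6833]]

w_1 = (1, 0, 2); ‖w_1‖ = 2.2361, so e_1 = (0.4472, 0.0000, 0.8944).
e_1·w_2 = 0.4472·3 + 0.0000·0 + 0.8944·0 = 1.3416.
u_2 = w_2 − 1.3416·e_1 = (2.4000, 0.0000, -1.2000).
‖u_2‖ = 2.6833, so e_2 = (0.8944, 0.0000, -0.4472).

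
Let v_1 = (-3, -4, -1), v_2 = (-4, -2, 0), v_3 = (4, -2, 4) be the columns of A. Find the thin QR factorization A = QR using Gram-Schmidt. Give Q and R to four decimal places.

v_1 = (-3, -4, -1); ‖v_1‖ = 5.0990, so q_1 = (-0.5883, -0.7845, -0.1961).
q_1·v_2 = (-0.5883)·(-4) + (-0.7845)·(-2) + (-0.1961)·0 = 3.9223.
u_2 = v_2 − 3.9223·q_1 = (-1.6923, 1.0769, 0.7692).
‖u_2‖ = 2.1483, so q_2 = (-0.7877, 0.5013, 0.3581).
q_1·v_3 = (-0.5883)·4 + (-0.7845)·(-2) + (-0.1961)·4 = -1.5689; q_2·v_3 = (-0.7877)·4 + 0.5013·(-2) + 0.3581·4 = -2.7212.
u_3 = v_3 + 1.5689·q_1 + 2.7212·q_2 = (0.9333, -1.8667, 4.6667).
‖u_3‖ = 5.1121, so q_3 = (0.1826, -0.3651, 0.9129).

Q = [[-0.5883, -0.7877, 0.1826], [-0.7845, 0.5013, -0.3651], [-0.1961, 0.3581, 0.9129]], R = [[5.0990, 3.9223, -1.5689], [0.0000, 2.1483, -2.7212], [0.0000, 0.0000, 5.1121]]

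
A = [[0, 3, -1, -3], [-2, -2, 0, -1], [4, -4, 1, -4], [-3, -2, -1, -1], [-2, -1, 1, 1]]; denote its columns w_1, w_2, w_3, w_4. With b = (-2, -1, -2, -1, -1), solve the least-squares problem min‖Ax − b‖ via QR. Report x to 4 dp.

w_1 = (0, -2, 4, -3, -2); ‖w_1‖ = 5.7446, so e_1 = (0.0000, -0.3482, 0.6963, -0.5222, -0.3482).
e_1·w_2 = 0.0000·3 + (-0.3482)·(-2) + 0.6963·(-4) + (-0.5222)·(-2) + (-0.3482)·(-1) = -0.6963.
u_2 = w_2 + 0.6963·e_1 = (3.0000, -2.2424, -3.5152, -2.3636, -1.2424).
‖u_2‖ = 5.7892, so e_2 = (0.5182, -0.3873, -0.6072, -0.4083, -0.2146).
e_1·w_3 = 0.0000·(-1) + (-0.3482)·0 + 0.6963·1 + (-0.5222)·(-1) + (-0.3482)·1 = 0.8704; e_2·w_3 = 0.5182·(-1) + (-0.3873)·0 + (-0.6072)·1 + (-0.4083)·(-1) + (-0.2146)·1 = -0.9317.
u_3 = w_3 − 0.8704·e_1 + 0.9317·e_2 = (-0.5172, -0.0579, -0.1718, -0.9259, 1.1031).
‖u_3‖ = 1.5409, so e_3 = (-0.3356, -0.0376, -0.1115, -0.6009, 0.7159).
e_1·w_4 = 0.0000·(-3) + (-0.3482)·(-1) + 0.6963·(-4) + (-0.5222)·(-1) + (-0.3482)·1 = -2.2630; e_2·w_4 = 0.5182·(-3) + (-0.3873)·(-1) + (-0.6072)·(-4) + (-0.4083)·(-1) + (-0.2146)·1 = 1.4552; e_3·w_4 = (-0.3356)·(-3) + (-0.0376)·(-1) + (-0.1115)·(-4) + (-0.6009)·(-1) + 0.7159·1 = 2.8072.
u_4 = w_4 + 2.2630·e_1 − 1.4552·e_2 − 2.8072·e_3 = (-2.8119, -1.1188, -1.2277, 0.0990, -1.4851).
‖u_4‖ = 3.5890, so e_4 = (-0.7835, -0.3117, -0.3421, 0.0276, -0.4138).
Qᵀb = (-0.1741, 1.1882, 0.8168, 2.9490).
Back-substitute: x_4 = 2.9490/3.5890 = 0.8217.
x_3 = (0.8168 − 2.8072·0.8217)/1.5409 = -0.9668.
x_2 = (1.1882 + 0.9317·(-0.9668) − 1.4552·0.8217)/5.7892 = -0.1569.
x_1 = (-0.1741 + 0.6963·(-0.1569) − 0.8704·(-0.9668) + 2.2630·0.8217)/5.7446 = 0.4209.

x = (0.4209, -0.1569, -0.9668, 0.8217)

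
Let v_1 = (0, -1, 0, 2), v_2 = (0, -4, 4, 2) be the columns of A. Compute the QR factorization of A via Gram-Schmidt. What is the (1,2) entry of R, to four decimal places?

r_{12} = 3.5777

e_1 = v_1/‖v_1‖ = (0, -1, 0, 2)/2.2361 = (0.0000, -0.4472, 0.0000, 0.8944).
r_{12} = e_1·v_2 = 3.5777.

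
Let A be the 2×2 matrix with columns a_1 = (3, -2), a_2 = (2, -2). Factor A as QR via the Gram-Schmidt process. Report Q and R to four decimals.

Q = [[0.8321, -0.5547], [-0.5547, -0.8321]], R = [[3.6056, 2.7735], [0.0000, 0.5547]]

a_1 = (3, -2); ‖a_1‖ = 3.6056, so q_1 = (0.8321, -0.5547).
q_1·a_2 = 0.8321·2 + (-0.5547)·(-2) = 2.7735.
u_2 = a_2 − 2.7735·q_1 = (-0.3077, -0.4615).
‖u_2‖ = 0.5547, so q_2 = (-0.5547, -0.8321).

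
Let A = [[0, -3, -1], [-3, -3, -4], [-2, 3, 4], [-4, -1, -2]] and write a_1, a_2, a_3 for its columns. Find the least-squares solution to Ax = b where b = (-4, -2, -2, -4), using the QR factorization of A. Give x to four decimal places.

q_1 = a_1/‖a_1‖ = (0, -3, -2, -4)/5.3852 = (0.0000, -0.5571, -0.3714, -0.7428).
r_{12} = q_1·a_2 = 1.2999.
u_2 = a_2 − 1.2999·q_1 = (-3.0000, -2.2759, 3.4828, -0.0345).
‖u_2‖ = 5.1294, so q_2 = (-0.5849, -0.4437, 0.6790, -0.0067).
r_{13} = q_1·a_3 = 2.2283; r_{23} = q_2·a_3 = 5.0890.
u_3 = a_3 − 2.2283·q_1 − 5.0890·q_2 = (1.9764, -0.5007, 1.3722, -0.3106).
‖u_3‖ = 2.4772, so q_3 = (0.7979, -0.2021, 0.5539, -0.1254).
Qᵀb = (4.8281, 1.8958, -3.3935).
Back-substitute: x_3 = -3.3935/2.4772 = -1.3699.
x_2 = (1.8958 − 5.0890·(-1.3699))/5.1294 = 1.7287.
x_1 = (4.8281 − 1.2999·1.7287 − 2.2283·(-1.3699))/5.3852 = 1.0461.

x = (1.0461, 1.7287, -1.3699)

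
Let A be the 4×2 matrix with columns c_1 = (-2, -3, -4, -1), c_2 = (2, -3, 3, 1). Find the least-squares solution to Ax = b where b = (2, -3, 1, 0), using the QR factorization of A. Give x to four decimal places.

c_1 = (-2, -3, -4, -1); ‖c_1‖ = 5.4772, so e_1 = (-0.3651, -0.5477, -0.7303, -0.1826).
e_1·c_2 = (-0.3651)·2 + (-0.5477)·(-3) + (-0.7303)·3 + (-0.1826)·1 = -1.4606.
u_2 = c_2 + 1.4606·e_1 = (1.4667, -3.8000, 1.9333, 0.7333).
‖u_2‖ = 4.5680, so e_2 = (0.3211, -0.8319, 0.4232, 0.1605).
Qᵀb = (0.1826, 3.5610).
Back-substitute: x_2 = 3.5610/4.5680 = 0.7796.
x_1 = (0.1826 + 1.4606·0.7796)/5.4772 = 0.2412.

x = (0.2412, 0.7796)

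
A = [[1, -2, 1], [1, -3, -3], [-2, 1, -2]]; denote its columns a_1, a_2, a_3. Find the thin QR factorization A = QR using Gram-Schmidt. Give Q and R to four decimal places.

Q = [[0.4082, -0.3450, 0.8452], [0.4082, -0.7591, -0.5071], [-0.8165, -0.5521, 0.1690]], R = [[2.4495, -2.8577, 0.8165], [0.0000, 2.4152, 3.0363], [0.0000, 0.0000, 2.0284]]

a_1 = (1, 1, -2); ‖a_1‖ = 2.4495, so q_1 = (0.4082, 0.4082, -0.8165).
q_1·a_2 = 0.4082·(-2) + 0.4082·(-3) + (-0.8165)·1 = -2.8577.
u_2 = a_2 + 2.8577·q_1 = (-0.8333, -1.8333, -1.3333).
‖u_2‖ = 2.4152, so q_2 = (-0.3450, -0.7591, -0.5521).
q_1·a_3 = 0.4082·1 + 0.4082·(-3) + (-0.8165)·(-2) = 0.8165; q_2·a_3 = (-0.3450)·1 + (-0.7591)·(-3) + (-0.5521)·(-2) = 3.0363.
u_3 = a_3 − 0.8165·q_1 − 3.0363·q_2 = (1.7143, -1.0286, 0.3429).
‖u_3‖ = 2.0284, so q_3 = (0.8452, -0.5071, 0.1690).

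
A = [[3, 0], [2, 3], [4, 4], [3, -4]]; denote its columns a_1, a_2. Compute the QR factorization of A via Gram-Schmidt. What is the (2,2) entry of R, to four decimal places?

r_{22} = 6.1942

a_1 = (3, 2, 4, 3); ‖a_1‖ = 6.1644, so q_1 = (0.4867, 0.3244, 0.6489, 0.4867).
q_1·a_2 = 0.4867·0 + 0.3244·3 + 0.6489·4 + 0.4867·(-4) = 1.6222.
u_2 = a_2 − 1.6222·q_1 = (-0.7895, 2.4737, 2.9474, -4.7895).
r_{22} = ‖u_2‖ = 6.1942.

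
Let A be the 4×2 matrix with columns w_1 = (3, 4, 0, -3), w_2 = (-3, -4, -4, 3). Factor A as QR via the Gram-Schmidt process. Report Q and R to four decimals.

Q = [[0.5145, 0.0000], [0.6860, 0.0000], [0.0000, -1.0000], [-0.5145, 0.0000]], R = [[5.8310, -5.8310], [0.0000, 4.0000]]

w_1 = (3, 4, 0, -3); ‖w_1‖ = 5.8310, so e_1 = (0.5145, 0.6860, 0.0000, -0.5145).
e_1·w_2 = 0.5145·(-3) + 0.6860·(-4) + 0.0000·(-4) + (-0.5145)·3 = -5.8310.
u_2 = w_2 + 5.8310·e_1 = (0.0000, 0.0000, -4.0000, 0.0000).
‖u_2‖ = 4.0000, so e_2 = (0.0000, 0.0000, -1.0000, 0.0000).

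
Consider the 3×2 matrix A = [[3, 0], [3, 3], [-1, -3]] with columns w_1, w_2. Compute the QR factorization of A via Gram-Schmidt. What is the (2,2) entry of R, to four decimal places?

r_{22} = 3.2282

w_1 = (3, 3, -1); ‖w_1‖ = 4.3589, so q_1 = (0.6882, 0.6882, -0.2294).
q_1·w_2 = 0.6882·0 + 0.6882·3 + (-0.2294)·(-3) = 2.7530.
u_2 = w_2 − 2.7530·q_1 = (-1.8947, 1.1053, -2.3684).
r_{22} = ‖u_2‖ = 3.2282.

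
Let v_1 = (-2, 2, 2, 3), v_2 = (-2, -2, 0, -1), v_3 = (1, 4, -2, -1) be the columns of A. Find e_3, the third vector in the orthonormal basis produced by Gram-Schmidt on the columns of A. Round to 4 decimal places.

e_3 = (-0.4390, 0.6489, -0.4581, -0.4199)

v_1 = (-2, 2, 2, 3); ‖v_1‖ = 4.5826, so e_1 = (-0.4364, 0.4364, 0.4364, 0.6547).
e_1·v_2 = (-0.4364)·(-2) + 0.4364·(-2) + 0.4364·0 + 0.6547·(-1) = -0.6547.
u_2 = v_2 + 0.6547·e_1 = (-2.2857, -1.7143, 0.2857, -0.5714).
‖u_2‖ = 2.9277, so e_2 = (-0.7807, -0.5855, 0.0976, -0.1952).
e_1·v_3 = (-0.4364)·1 + 0.4364·4 + 0.4364·(-2) + 0.6547·(-1) = -0.2182; e_2·v_3 = (-0.7807)·1 + (-0.5855)·4 + 0.0976·(-2) + (-0.1952)·(-1) = -3.1229.
u_3 = v_3 + 0.2182·e_1 + 3.1229·e_2 = (-1.5333, 2.2667, -1.6000, -1.4667).
‖u_3‖ = 3.4928, so e_3 = (-0.4390, 0.6489, -0.4581, -0.4199).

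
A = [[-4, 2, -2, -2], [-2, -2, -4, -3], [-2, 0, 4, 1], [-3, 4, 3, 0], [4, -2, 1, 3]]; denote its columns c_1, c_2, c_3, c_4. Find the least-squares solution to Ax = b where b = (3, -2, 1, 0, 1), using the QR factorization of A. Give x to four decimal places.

e_1 = c_1/‖c_1‖ = (-4, -2, -2, -3, 4)/7.0000 = (-0.5714, -0.2857, -0.2857, -0.4286, 0.5714).
r_{12} = e_1·c_2 = -3.4286.
u_2 = c_2 + 3.4286·e_1 = (0.0408, -2.9796, -0.9796, 2.5306, -0.0408).
‖u_2‖ = 4.0305, so e_2 = (0.0101, -0.7393, -0.2430, 0.6279, -0.0101).
r_{13} = e_1·c_3 = 0.4286; r_{23} = e_2·c_3 = 3.8381.
u_3 = c_3 − 0.4286·e_1 − 3.8381·e_2 = (-1.7940, -1.0402, 5.0553, 0.7739, 0.7940).
‖u_3‖ = 5.5754, so e_3 = (-0.3218, -0.1866, 0.9067, 0.1388, 0.1424).
r_{14} = e_1·c_4 = 3.4286; r_{24} = e_2·c_4 = 1.9241; r_{34} = e_3·c_4 = 2.5372.
u_4 = c_4 − 3.4286·e_1 − 1.9241·e_2 − 2.5372·e_3 = (0.7561, -0.1246, 0.1468, -0.0909, 0.6990).
‖u_4‖ = 1.0515, so e_4 = (0.7191, -0.1185, 0.1396, -0.0864, 0.6648).
Qᵀb = (-0.8571, 1.2557, 0.4570, 3.1986).
Back-substitute: x_4 = 3.1986/1.0515 = 3.0421.
x_3 = (0.4570 − 2.5372·3.0421)/5.5754 = -1.3024.
x_2 = (1.2557 − 3.8381·(-1.3024) − 1.9241·3.0421)/4.0305 = 0.0995.
x_1 = (-0.8571 + 3.4286·0.0995 − 0.4286·(-1.3024) − 3.4286·3.0421)/7.0000 = -1.4840.

x = (-1.4840, 0.0995, -1.3024, 3.0421)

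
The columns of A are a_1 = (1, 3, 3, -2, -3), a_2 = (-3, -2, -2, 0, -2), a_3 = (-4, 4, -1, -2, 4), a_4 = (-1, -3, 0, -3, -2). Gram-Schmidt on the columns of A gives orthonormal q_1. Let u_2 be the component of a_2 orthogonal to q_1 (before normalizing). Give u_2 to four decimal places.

u_2 = (-2.7188, -1.1562, -1.1562, -0.5625, -2.8438)

q_1 = a_1/‖a_1‖ = (1, 3, 3, -2, -3)/5.6569 = (0.1768, 0.5303, 0.5303, -0.3536, -0.5303).
r_{12} = q_1·a_2 = -1.5910.
u_2 = a_2 + 1.5910·q_1 = (-2.7188, -1.1562, -1.1562, -0.5625, -2.8438).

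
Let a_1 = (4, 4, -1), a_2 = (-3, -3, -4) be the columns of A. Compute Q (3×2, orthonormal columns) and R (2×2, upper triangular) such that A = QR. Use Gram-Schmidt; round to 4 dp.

a_1 = (4, 4, -1); ‖a_1‖ = 5.7446, so e_1 = (0.6963, 0.6963, -0.1741).
e_1·a_2 = 0.6963·(-3) + 0.6963·(-3) + (-0.1741)·(-4) = -3.4816.
u_2 = a_2 + 3.4816·e_1 = (-0.5758, -0.5758, -4.6061).
‖u_2‖ = 4.6775, so e_2 = (-0.1231, -0.1231, -0.9847).

Q = [[0.6963, -0.1231], [0.6963, -0.1231], [-0.1741, -0.9847]], R = [[5.7446, -3.4816], [0.0000, 4.6775]]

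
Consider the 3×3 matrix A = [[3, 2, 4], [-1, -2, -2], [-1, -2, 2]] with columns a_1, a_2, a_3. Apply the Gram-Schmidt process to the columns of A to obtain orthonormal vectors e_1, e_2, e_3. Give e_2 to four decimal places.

a_1 = (3, -1, -1); ‖a_1‖ = 3.3166, so e_1 = (0.9045, -0.3015, -0.3015).
e_1·a_2 = 0.9045·2 + (-0.3015)·(-2) + (-0.3015)·(-2) = 3.0151.
u_2 = a_2 − 3.0151·e_1 = (-0.7273, -1.0909, -1.0909).
‖u_2‖ = 1.7056, so e_2 = (-0.4264, -0.6396, -0.6396).

e_2 = (-0.4264, -0.6396, -0.6396)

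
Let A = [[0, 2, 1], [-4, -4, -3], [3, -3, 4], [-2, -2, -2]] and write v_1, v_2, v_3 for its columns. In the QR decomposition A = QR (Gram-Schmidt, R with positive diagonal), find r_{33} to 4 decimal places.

q_1 = v_1/‖v_1‖ = (0, -4, 3, -2)/5.3852 = (0.0000, -0.7428, 0.5571, -0.3714).
r_{12} = q_1·v_2 = 2.0426.
u_2 = v_2 − 2.0426·q_1 = (2.0000, -2.4828, -4.1379, -1.2414).
‖u_2‖ = 5.3691, so q_2 = (0.3725, -0.4624, -0.7707, -0.2312).
r_{13} = q_1·v_3 = 5.1995; r_{23} = q_2·v_3 = -0.8606.
u_3 = v_3 − 5.1995·q_1 + 0.8606·q_2 = (1.3206, 0.4641, 0.4402, -0.2679).
r_{33} = ‖u_3‖ = 1.4916.

r_{33} = 1.4916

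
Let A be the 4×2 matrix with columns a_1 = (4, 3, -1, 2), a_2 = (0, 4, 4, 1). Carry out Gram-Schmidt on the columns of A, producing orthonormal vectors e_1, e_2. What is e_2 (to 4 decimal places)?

e_2 = (-0.2448, 0.5508, 0.7956, 0.0612)

a_1 = (4, 3, -1, 2); ‖a_1‖ = 5.4772, so e_1 = (0.7303, 0.5477, -0.1826, 0.3651).
e_1·a_2 = 0.7303·0 + 0.5477·4 + (-0.1826)·4 + 0.3651·1 = 1.8257.
u_2 = a_2 − 1.8257·e_1 = (-1.3333, 3.0000, 4.3333, 0.3333).
‖u_2‖ = 5.4467, so e_2 = (-0.2448, 0.5508, 0.7956, 0.0612).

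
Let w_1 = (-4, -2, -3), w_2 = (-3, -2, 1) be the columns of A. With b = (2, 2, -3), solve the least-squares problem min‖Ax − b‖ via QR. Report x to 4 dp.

w_1 = (-4, -2, -3); ‖w_1‖ = 5.3852, so e_1 = (-0.7428, -0.3714, -0.5571).
e_1·w_2 = (-0.7428)·(-3) + (-0.3714)·(-2) + (-0.5571)·1 = 2.4140.
u_2 = w_2 − 2.4140·e_1 = (-1.2069, -1.1034, 2.3448).
‖u_2‖ = 2.8587, so e_2 = (-0.4222, -0.3860, 0.8202).
Qᵀb = (-0.5571, -4.0770).
Back-substitute: x_2 = -4.0770/2.8587 = -1.4262.
x_1 = (-0.5571 − 2.4140·(-1.4262))/5.3852 = 0.5359.

x = (0.5359, -1.4262)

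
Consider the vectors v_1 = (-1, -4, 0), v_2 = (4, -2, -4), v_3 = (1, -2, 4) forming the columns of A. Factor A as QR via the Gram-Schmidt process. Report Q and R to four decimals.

e_1 = v_1/‖v_1‖ = (-1, -4, 0)/4.1231 = (-0.2425, -0.9701, 0.0000).
r_{12} = e_1·v_2 = 0.9701.
u_2 = v_2 − 0.9701·e_1 = (4.2353, -1.0588, -4.0000).
‖u_2‖ = 5.9210, so e_2 = (0.7153, -0.1788, -0.6756).
r_{13} = e_1·v_3 = 1.6977; r_{23} = e_2·v_3 = -1.6293.
u_3 = v_3 − 1.6977·e_1 + 1.6293·e_2 = (2.5772, -0.6443, 2.8993).
‖u_3‖ = 3.9323, so e_3 = (0.6554, -0.1638, 0.7373).

Q = [[-0.2425, 0.7153, 0.6554], [-0.9701, -0.1788, -0.1638], [0.0000, -0.6756, 0.7373]], R = [[4.1231, 0.9701, 1.6977], [0.0000, 5.9210, -1.6293], [0.0000, 0.0000, 3.9323]]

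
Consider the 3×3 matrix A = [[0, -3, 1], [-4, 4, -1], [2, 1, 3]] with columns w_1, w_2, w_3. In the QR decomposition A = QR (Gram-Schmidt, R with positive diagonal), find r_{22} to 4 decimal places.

r_{22} = 4.0249

w_1 = (0, -4, 2); ‖w_1‖ = 4.4721, so e_1 = (0.0000, -0.8944, 0.4472).
e_1·w_2 = 0.0000·(-3) + (-0.8944)·4 + 0.4472·1 = -3.1305.
u_2 = w_2 + 3.1305·e_1 = (-3.0000, 1.2000, 2.4000).
r_{22} = ‖u_2‖ = 4.0249.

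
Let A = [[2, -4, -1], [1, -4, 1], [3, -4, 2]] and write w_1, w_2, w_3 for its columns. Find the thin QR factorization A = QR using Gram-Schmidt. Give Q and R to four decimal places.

Q = [[0.5345, -0.2182, -0.8165], [0.2673, -0.8729, 0.4082], [0.8018, 0.4364, 0.4082]], R = [[3.7417, -6.4143, 1.3363], [0.0000, 2.6186, 0.2182], [0.0000, 0.0000, 2.0412]]

w_1 = (2, 1, 3); ‖w_1‖ = 3.7417, so e_1 = (0.5345, 0.2673, 0.8018).
e_1·w_2 = 0.5345·(-4) + 0.2673·(-4) + 0.8018·(-4) = -6.4143.
u_2 = w_2 + 6.4143·e_1 = (-0.5714, -2.2857, 1.1429).
‖u_2‖ = 2.6186, so e_2 = (-0.2182, -0.8729, 0.4364).
e_1·w_3 = 0.5345·(-1) + 0.2673·1 + 0.8018·2 = 1.3363; e_2·w_3 = (-0.2182)·(-1) + (-0.8729)·1 + 0.4364·2 = 0.2182.
u_3 = w_3 − 1.3363·e_1 − 0.2182·e_2 = (-1.6667, 0.8333, 0.8333).
‖u_3‖ = 2.0412, so e_3 = (-0.8165, 0.4082, 0.4082).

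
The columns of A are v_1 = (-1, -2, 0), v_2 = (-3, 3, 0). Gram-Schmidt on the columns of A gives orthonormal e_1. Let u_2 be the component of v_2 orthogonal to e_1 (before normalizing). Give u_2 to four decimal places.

e_1 = v_1/‖v_1‖ = (-1, -2, 0)/2.2361 = (-0.4472, -0.8944, 0.0000).
r_{12} = e_1·v_2 = -1.3416.
u_2 = v_2 + 1.3416·e_1 = (-3.6000, 1.8000, 0.0000).

u_2 = (-3.6000, 1.8000, 0.0000)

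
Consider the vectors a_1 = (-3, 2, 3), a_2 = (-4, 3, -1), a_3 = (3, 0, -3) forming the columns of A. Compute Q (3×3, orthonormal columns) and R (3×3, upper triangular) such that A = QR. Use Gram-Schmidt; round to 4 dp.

Q = [[-0.6396, -0.4921, 0.5905], [0.4264, 0.4120, 0.8052], [0.6396, -0.7668, 0.0537]], R = [[4.6904, 3.1980, -3.8376], [0.0000, 3.9715, 0.8241], [0.0000, 0.0000, 1.6105]]

q_1 = a_1/‖a_1‖ = (-3, 2, 3)/4.6904 = (-0.6396, 0.4264, 0.6396).
r_{12} = q_1·a_2 = 3.1980.
u_2 = a_2 − 3.1980·q_1 = (-1.9545, 1.6364, -3.0455).
‖u_2‖ = 3.9715, so q_2 = (-0.4921, 0.4120, -0.7668).
r_{13} = q_1·a_3 = -3.8376; r_{23} = q_2·a_3 = 0.8241.
u_3 = a_3 + 3.8376·q_1 − 0.8241·q_2 = (0.9510, 1.2968, 0.0865).
‖u_3‖ = 1.6105, so q_3 = (0.5905, 0.8052, 0.0537).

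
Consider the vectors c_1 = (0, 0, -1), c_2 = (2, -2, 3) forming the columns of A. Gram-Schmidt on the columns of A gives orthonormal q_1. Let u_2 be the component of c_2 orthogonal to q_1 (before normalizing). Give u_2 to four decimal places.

u_2 = (2.0000, -2.0000, 0.0000)

c_1 = (0, 0, -1); ‖c_1‖ = 1.0000, so q_1 = (0.0000, 0.0000, -1.0000).
q_1·c_2 = 0.0000·2 + 0.0000·(-2) + (-1.0000)·3 = -3.0000.
u_2 = c_2 + 3.0000·q_1 = (2.0000, -2.0000, 0.0000).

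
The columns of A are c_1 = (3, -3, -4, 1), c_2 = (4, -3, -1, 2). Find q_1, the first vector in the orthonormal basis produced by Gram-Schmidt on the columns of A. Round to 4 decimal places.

q_1 = (0.5071, -0.5071, -0.6761, 0.1690)

c_1 = (3, -3, -4, 1); ‖c_1‖ = 5.9161, so q_1 = (0.5071, -0.5071, -0.6761, 0.1690).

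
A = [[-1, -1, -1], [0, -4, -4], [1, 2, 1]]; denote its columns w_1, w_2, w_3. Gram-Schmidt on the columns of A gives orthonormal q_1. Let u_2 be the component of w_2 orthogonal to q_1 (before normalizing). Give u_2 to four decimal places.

u_2 = (0.5000, -4.0000, 0.5000)

w_1 = (-1, 0, 1); ‖w_1‖ = 1.4142, so q_1 = (-0.7071, 0.0000, 0.7071).
q_1·w_2 = (-0.7071)·(-1) + 0.0000·(-4) + 0.7071·2 = 2.1213.
u_2 = w_2 − 2.1213·q_1 = (0.5000, -4.0000, 0.5000).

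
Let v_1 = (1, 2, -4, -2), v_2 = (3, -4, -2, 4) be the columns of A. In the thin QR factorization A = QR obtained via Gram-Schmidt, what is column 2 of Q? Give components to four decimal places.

e_2 = (0.4824, -0.5427, -0.4221, 0.5427)

e_1 = v_1/‖v_1‖ = (1, 2, -4, -2)/5.0000 = (0.2000, 0.4000, -0.8000, -0.4000).
r_{12} = e_1·v_2 = -1.0000.
u_2 = v_2 + 1.0000·e_1 = (3.2000, -3.6000, -2.8000, 3.6000).
‖u_2‖ = 6.6332, so e_2 = (0.4824, -0.5427, -0.4221, 0.5427).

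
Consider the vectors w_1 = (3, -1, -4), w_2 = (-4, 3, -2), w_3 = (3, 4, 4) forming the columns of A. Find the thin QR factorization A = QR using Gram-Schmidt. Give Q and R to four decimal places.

Q = [[0.5883, -0.6131, 0.5273], [-0.1961, 0.5244, 0.8286], [-0.7845, -0.5909, 0.1883]], R = [[5.0990, -1.3728, -2.1573], [0.0000, 5.2072, -2.1051], [0.0000, 0.0000, 5.6493]]

w_1 = (3, -1, -4); ‖w_1‖ = 5.0990, so q_1 = (0.5883, -0.1961, -0.7845).
q_1·w_2 = 0.5883·(-4) + (-0.1961)·3 + (-0.7845)·(-2) = -1.3728.
u_2 = w_2 + 1.3728·q_1 = (-3.1923, 2.7308, -3.0769).
‖u_2‖ = 5.2072, so q_2 = (-0.6131, 0.5244, -0.5909).
q_1·w_3 = 0.5883·3 + (-0.1961)·4 + (-0.7845)·4 = -2.1573; q_2·w_3 = (-0.6131)·3 + 0.5244·4 + (-0.5909)·4 = -2.1051.
u_3 = w_3 + 2.1573·q_1 + 2.1051·q_2 = (2.9787, 4.6809, 1.0638).
‖u_3‖ = 5.6493, so q_3 = (0.5273, 0.8286, 0.1883).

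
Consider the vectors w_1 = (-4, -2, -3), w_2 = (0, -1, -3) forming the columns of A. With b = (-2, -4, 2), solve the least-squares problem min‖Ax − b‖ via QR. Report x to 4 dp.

x = (0.7219, -0.9941)

w_1 = (-4, -2, -3); ‖w_1‖ = 5.3852, so q_1 = (-0.7428, -0.3714, -0.5571).
q_1·w_2 = (-0.7428)·0 + (-0.3714)·(-1) + (-0.5571)·(-3) = 2.0426.
u_2 = w_2 − 2.0426·q_1 = (1.5172, -0.2414, -1.8621).
‖u_2‖ = 2.4140, so q_2 = (0.6285, -0.1000, -0.7713).
Qᵀb = (1.8570, -2.3998).
Back-substitute: x_2 = -2.3998/2.4140 = -0.9941.
x_1 = (1.8570 − 2.0426·(-0.9941))/5.3852 = 0.7219.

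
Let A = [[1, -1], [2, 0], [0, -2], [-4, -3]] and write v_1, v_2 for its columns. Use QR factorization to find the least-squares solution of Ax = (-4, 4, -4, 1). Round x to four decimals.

q_1 = v_1/‖v_1‖ = (1, 2, 0, -4)/4.5826 = (0.2182, 0.4364, 0.0000, -0.8729).
r_{12} = q_1·v_2 = 2.4004.
u_2 = v_2 − 2.4004·q_1 = (-1.5238, -1.0476, -2.0000, -0.9048).
‖u_2‖ = 2.8702, so q_2 = (-0.5309, -0.3650, -0.6968, -0.3152).
Qᵀb = (0.0000, 3.1357).
Back-substitute: x_2 = 3.1357/2.8702 = 1.0925.
x_1 = (0.0000 − 2.4004·1.0925)/4.5826 = -0.5723.

x = (-0.5723, 1.0925)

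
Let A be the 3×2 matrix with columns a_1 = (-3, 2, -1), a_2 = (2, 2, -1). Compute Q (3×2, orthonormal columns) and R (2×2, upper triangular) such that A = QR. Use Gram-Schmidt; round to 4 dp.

e_1 = a_1/‖a_1‖ = (-3, 2, -1)/3.7417 = (-0.8018, 0.5345, -0.2673).
r_{12} = e_1·a_2 = -0.2673.
u_2 = a_2 + 0.2673·e_1 = (1.7857, 2.1429, -1.0714).
‖u_2‖ = 2.9881, so e_2 = (0.5976, 0.7171, -0.3586).

Q = [[-0.8018, 0.5976], [0.5345, 0.7171], [-0.2673, -0.3586]], R = [[3.7417, -0.2673], [0.0000, 2.9881]]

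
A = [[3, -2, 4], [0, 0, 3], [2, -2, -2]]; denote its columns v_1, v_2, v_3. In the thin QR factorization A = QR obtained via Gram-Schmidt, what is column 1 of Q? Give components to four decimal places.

v_1 = (3, 0, 2); ‖v_1‖ = 3.6056, so q_1 = (0.8321, 0.0000, 0.5547).

q_1 = (0.8321, 0.0000, 0.5547)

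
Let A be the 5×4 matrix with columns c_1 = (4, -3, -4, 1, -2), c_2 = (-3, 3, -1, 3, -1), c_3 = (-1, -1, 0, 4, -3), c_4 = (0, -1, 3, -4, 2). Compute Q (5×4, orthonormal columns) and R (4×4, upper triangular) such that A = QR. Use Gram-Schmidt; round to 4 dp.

q_1 = c_1/‖c_1‖ = (4, -3, -4, 1, -2)/6.7823 = (0.5898, -0.4423, -0.5898, 0.1474, -0.2949).
r_{12} = q_1·c_2 = -1.7693.
u_2 = c_2 + 1.7693·q_1 = (-1.9565, 2.2174, -2.0435, 3.2609, -1.5217).
‖u_2‖ = 5.0862, so q_2 = (-0.3847, 0.4360, -0.4018, 0.6411, -0.2992).
r_{13} = q_1·c_3 = 1.3270; r_{23} = q_2·c_3 = 3.4108.
u_3 = c_3 − 1.3270·q_1 − 3.4108·q_2 = (-0.4706, -1.9000, 2.1529, 1.6176, -1.5882).
‖u_3‖ = 3.6886, so q_3 = (-0.1276, -0.5151, 0.5837, 0.4386, -0.4306).
r_{14} = q_1·c_4 = -2.5065; r_{24} = q_2·c_4 = -4.8041; r_{34} = q_3·c_4 = -0.3492.
u_4 = c_4 + 2.5065·q_1 + 4.8041·q_2 + 0.3492·q_3 = (-0.4143, -0.1942, -0.2046, -0.3973, -0.3268).
‖u_4‖ = 0.7182, so q_4 = (-0.5768, -0.2704, -0.2848, -0.5531, -0.4551).

Q = [[0.5898, -0.3847, -0.1276, -0.5768], [-0.4423, 0.4360, -0.5151, -0.2704], [-0.5898, -0.4018, 0.5837, -0.2848], [0.1474, 0.6411, 0.4386, -0.5531], [-0.2949, -0.2992, -0.4306, -0.4551]], R = [[6.7823, -1.7693, 1.3270, -2.5065], [0.0000, 5.0862, 3.4108, -4.8041], [0.0000, 0.0000, 3.6886, -0.3492], [0.0000, 0.0000, 0.0000, 0.7182]]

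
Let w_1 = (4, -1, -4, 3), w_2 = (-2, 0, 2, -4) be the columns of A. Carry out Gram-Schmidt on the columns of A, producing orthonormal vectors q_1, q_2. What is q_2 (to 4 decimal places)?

q_2 = (0.2887, -0.2887, -0.2887, -0.8660)

w_1 = (4, -1, -4, 3); ‖w_1‖ = 6.4807, so q_1 = (0.6172, -0.1543, -0.6172, 0.4629).
q_1·w_2 = 0.6172·(-2) + (-0.1543)·0 + (-0.6172)·2 + 0.4629·(-4) = -4.3205.
u_2 = w_2 + 4.3205·q_1 = (0.6667, -0.6667, -0.6667, -2.0000).
‖u_2‖ = 2.3094, so q_2 = (0.2887, -0.2887, -0.2887, -0.8660).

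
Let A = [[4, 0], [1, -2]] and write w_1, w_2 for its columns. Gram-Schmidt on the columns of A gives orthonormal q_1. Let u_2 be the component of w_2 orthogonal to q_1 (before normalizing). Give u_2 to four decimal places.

w_1 = (4, 1); ‖w_1‖ = 4.1231, so q_1 = (0.9701, 0.2425).
q_1·w_2 = 0.9701·0 + 0.2425·(-2) = -0.4851.
u_2 = w_2 + 0.4851·q_1 = (0.4706, -1.8824).

u_2 = (0.4706, -1.8824)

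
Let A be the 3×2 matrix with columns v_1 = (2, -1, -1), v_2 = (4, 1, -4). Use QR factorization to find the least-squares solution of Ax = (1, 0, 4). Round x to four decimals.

x = (0.8571, -0.6494)

e_1 = v_1/‖v_1‖ = (2, -1, -1)/2.4495 = (0.8165, -0.4082, -0.4082).
r_{12} = e_1·v_2 = 4.4907.
u_2 = v_2 − 4.4907·e_1 = (0.3333, 2.8333, -2.1667).
‖u_2‖ = 3.5824, so e_2 = (0.0930, 0.7909, -0.6048).
Qᵀb = (-0.8165, -2.3262).
Back-substitute: x_2 = -2.3262/3.5824 = -0.6494.
x_1 = (-0.8165 − 4.4907·(-0.6494))/2.4495 = 0.8571.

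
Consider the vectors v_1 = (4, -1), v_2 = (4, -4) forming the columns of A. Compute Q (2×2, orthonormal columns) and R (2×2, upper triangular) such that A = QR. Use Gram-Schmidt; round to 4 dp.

v_1 = (4, -1); ‖v_1‖ = 4.1231, so q_1 = (0.9701, -0.2425).
q_1·v_2 = 0.9701·4 + (-0.2425)·(-4) = 4.8507.
u_2 = v_2 − 4.8507·q_1 = (-0.7059, -2.8235).
‖u_2‖ = 2.9104, so q_2 = (-0.2425, -0.9701).

Q = [[0.9701, -0.2425], [-0.2425, -0.9701]], R = [[4.1231, 4.8507], [0.0000, 2.9104]]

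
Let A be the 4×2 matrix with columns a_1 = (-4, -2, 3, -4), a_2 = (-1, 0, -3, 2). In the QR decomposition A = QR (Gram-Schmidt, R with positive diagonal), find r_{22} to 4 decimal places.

r_{22} = 3.2007

a_1 = (-4, -2, 3, -4); ‖a_1‖ = 6.7082, so e_1 = (-0.5963, -0.2981, 0.4472, -0.5963).
e_1·a_2 = (-0.5963)·(-1) + (-0.2981)·0 + 0.4472·(-3) + (-0.5963)·2 = -1.9379.
u_2 = a_2 + 1.9379·e_1 = (-2.1556, -0.5778, -2.1333, 0.8444).
r_{22} = ‖u_2‖ = 3.2007.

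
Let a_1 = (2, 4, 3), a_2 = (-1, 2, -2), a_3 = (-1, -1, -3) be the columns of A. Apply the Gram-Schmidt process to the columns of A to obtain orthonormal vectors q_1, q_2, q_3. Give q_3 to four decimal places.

a_1 = (2, 4, 3); ‖a_1‖ = 5.3852, so q_1 = (0.3714, 0.7428, 0.5571).
q_1·a_2 = 0.3714·(-1) + 0.7428·2 + 0.5571·(-2) = 0.0000.
u_2 = a_2 + 0.0000·q_1 = (-1.0000, 2.0000, -2.0000).
‖u_2‖ = 3.0000, so q_2 = (-0.3333, 0.6667, -0.6667).
q_1·a_3 = 0.3714·(-1) + 0.7428·(-1) + 0.5571·(-3) = -2.7854; q_2·a_3 = (-0.3333)·(-1) + 0.6667·(-1) + (-0.6667)·(-3) = 1.6667.
u_3 = a_3 + 2.7854·q_1 − 1.6667·q_2 = (0.5900, -0.0421, -0.3372).
‖u_3‖ = 0.6809, so q_3 = (0.8666, -0.0619, -0.4952).

q_3 = (0.8666, -0.0619, -0.4952)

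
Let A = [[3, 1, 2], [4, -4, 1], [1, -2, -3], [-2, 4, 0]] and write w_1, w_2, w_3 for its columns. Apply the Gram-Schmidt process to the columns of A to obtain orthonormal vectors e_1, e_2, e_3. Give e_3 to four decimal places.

e_3 = (-0.1058, 0.1851, -0.9419, -0.2595)

w_1 = (3, 4, 1, -2); ‖w_1‖ = 5.4772, so e_1 = (0.5477, 0.7303, 0.1826, -0.3651).
e_1·w_2 = 0.5477·1 + 0.7303·(-4) + 0.1826·(-2) + (-0.3651)·4 = -4.1992.
u_2 = w_2 + 4.1992·e_1 = (3.3000, -0.9333, -1.2333, 2.4667).
‖u_2‖ = 4.4008, so e_2 = (0.7499, -0.2121, -0.2803, 0.5605).
e_1·w_3 = 0.5477·2 + 0.7303·1 + 0.1826·(-3) + (-0.3651)·0 = 1.2780; e_2·w_3 = 0.7499·2 + (-0.2121)·1 + (-0.2803)·(-3) + 0.5605·0 = 2.1284.
u_3 = w_3 − 1.2780·e_1 − 2.1284·e_2 = (-0.2960, 0.5181, -2.6368, -0.7263).
‖u_3‖ = 2.7994, so e_3 = (-0.1058, 0.1851, -0.9419, -0.2595).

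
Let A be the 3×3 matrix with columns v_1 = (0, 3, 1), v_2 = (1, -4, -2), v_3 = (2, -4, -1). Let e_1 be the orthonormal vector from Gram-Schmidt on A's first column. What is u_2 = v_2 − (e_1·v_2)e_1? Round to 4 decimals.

v_1 = (0, 3, 1); ‖v_1‖ = 3.1623, so e_1 = (0.0000, 0.9487, 0.3162).
e_1·v_2 = 0.0000·1 + 0.9487·(-4) + 0.3162·(-2) = -4.4272.
u_2 = v_2 + 4.4272·e_1 = (1.0000, 0.2000, -0.6000).

u_2 = (1.0000, 0.2000, -0.6000)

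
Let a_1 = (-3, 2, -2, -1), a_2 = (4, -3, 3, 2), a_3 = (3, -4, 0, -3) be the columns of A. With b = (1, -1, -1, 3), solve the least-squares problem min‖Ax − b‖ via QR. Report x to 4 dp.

x = (4.0000, 3.0000, 0.0000)

q_1 = a_1/‖a_1‖ = (-3, 2, -2, -1)/4.2426 = (-0.7071, 0.4714, -0.4714, -0.2357).
r_{12} = q_1·a_2 = -6.1283.
u_2 = a_2 + 6.1283·q_1 = (-0.3333, -0.1111, 0.1111, 0.5556).
‖u_2‖ = 0.6667, so q_2 = (-0.5000, -0.1667, 0.1667, 0.8333).
r_{13} = q_1·a_3 = -3.2998; r_{23} = q_2·a_3 = -3.3333.
u_3 = a_3 + 3.2998·q_1 + 3.3333·q_2 = (-1.0000, -3.0000, -1.0000, -1.0000).
‖u_3‖ = 3.4641, so q_3 = (-0.2887, -0.8660, -0.2887, -0.2887).
Qᵀb = (-1.4142, 2.0000, 0.0000).
Back-substitute: x_3 = 0.0000/3.4641 = 0.0000.
x_2 = (2.0000 + 3.3333·0.0000)/0.6667 = 3.0000.
x_1 = (-1.4142 + 6.1283·3.0000 + 3.2998·0.0000)/4.2426 = 4.0000.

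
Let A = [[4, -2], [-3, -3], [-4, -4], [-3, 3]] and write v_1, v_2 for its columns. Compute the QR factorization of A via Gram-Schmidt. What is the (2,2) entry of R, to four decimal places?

e_1 = v_1/‖v_1‖ = (4, -3, -4, -3)/7.0711 = (0.5657, -0.4243, -0.5657, -0.4243).
r_{12} = e_1·v_2 = 1.1314.
u_2 = v_2 − 1.1314·e_1 = (-2.6400, -2.5200, -3.3600, 3.4800).
r_{22} = ‖u_2‖ = 6.0597.

r_{22} = 6.0597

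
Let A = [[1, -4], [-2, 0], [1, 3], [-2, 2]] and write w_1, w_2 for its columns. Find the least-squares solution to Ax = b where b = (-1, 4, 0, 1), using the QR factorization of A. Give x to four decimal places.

x = (-1.0906, 0.0189)

q_1 = w_1/‖w_1‖ = (1, -2, 1, -2)/3.1623 = (0.3162, -0.6325, 0.3162, -0.6325).
r_{12} = q_1·w_2 = -1.5811.
u_2 = w_2 + 1.5811·q_1 = (-3.5000, -1.0000, 3.5000, 1.0000).
‖u_2‖ = 5.1478, so q_2 = (-0.6799, -0.1943, 0.6799, 0.1943).
Qᵀb = (-3.4785, 0.0971).
Back-substitute: x_2 = 0.0971/5.1478 = 0.0189.
x_1 = (-3.4785 + 1.5811·0.0189)/3.1623 = -1.0906.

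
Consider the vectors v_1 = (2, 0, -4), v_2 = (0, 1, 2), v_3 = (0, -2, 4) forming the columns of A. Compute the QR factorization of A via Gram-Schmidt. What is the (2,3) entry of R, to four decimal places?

r_{23} = -0.2981

v_1 = (2, 0, -4); ‖v_1‖ = 4.4721, so q_1 = (0.4472, 0.0000, -0.8944).
q_1·v_2 = 0.4472·0 + 0.0000·1 + (-0.8944)·2 = -1.7889.
u_2 = v_2 + 1.7889·q_1 = (0.8000, 1.0000, 0.4000).
‖u_2‖ = 1.3416, so q_2 = (0.5963, 0.7454, 0.2981).
r_{23} = q_2·v_3 = -0.2981.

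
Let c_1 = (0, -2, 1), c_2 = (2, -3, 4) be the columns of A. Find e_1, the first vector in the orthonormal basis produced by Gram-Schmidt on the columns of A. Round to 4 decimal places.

c_1 = (0, -2, 1); ‖c_1‖ = 2.2361, so e_1 = (0.0000, -0.8944, 0.4472).

e_1 = (0.0000, -0.8944, 0.4472)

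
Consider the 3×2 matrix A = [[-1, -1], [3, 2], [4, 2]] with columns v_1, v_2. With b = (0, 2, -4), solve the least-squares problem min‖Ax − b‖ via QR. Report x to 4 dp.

q_1 = v_1/‖v_1‖ = (-1, 3, 4)/5.0990 = (-0.1961, 0.5883, 0.7845).
r_{12} = q_1·v_2 = 2.9417.
u_2 = v_2 − 2.9417·q_1 = (-0.4231, 0.2692, -0.3077).
‖u_2‖ = 0.5883, so q_2 = (-0.7191, 0.4576, -0.5230).
Qᵀb = (-1.9612, 3.0071).
Back-substitute: x_2 = 3.0071/0.5883 = 5.1111.
x_1 = (-1.9612 − 2.9417·5.1111)/5.0990 = -3.3333.

x = (-3.3333, 5.1111)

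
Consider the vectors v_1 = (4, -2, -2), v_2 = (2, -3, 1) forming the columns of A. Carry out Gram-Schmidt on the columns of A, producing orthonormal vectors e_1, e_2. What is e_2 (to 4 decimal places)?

e_2 = (0.0000, -0.7071, 0.7071)

v_1 = (4, -2, -2); ‖v_1‖ = 4.8990, so e_1 = (0.8165, -0.4082, -0.4082).
e_1·v_2 = 0.8165·2 + (-0.4082)·(-3) + (-0.4082)·1 = 2.4495.
u_2 = v_2 − 2.4495·e_1 = (0.0000, -2.0000, 2.0000).
‖u_2‖ = 2.8284, so e_2 = (0.0000, -0.7071, 0.7071).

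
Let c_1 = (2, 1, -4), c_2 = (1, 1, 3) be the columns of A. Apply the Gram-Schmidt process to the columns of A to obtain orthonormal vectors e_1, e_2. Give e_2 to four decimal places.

e_2 = (0.6949, 0.5345, 0.4811)

e_1 = c_1/‖c_1‖ = (2, 1, -4)/4.5826 = (0.4364, 0.2182, -0.8729).
r_{12} = e_1·c_2 = -1.9640.
u_2 = c_2 + 1.9640·e_1 = (1.8571, 1.4286, 1.2857).
‖u_2‖ = 2.6726, so e_2 = (0.6949, 0.5345, 0.4811).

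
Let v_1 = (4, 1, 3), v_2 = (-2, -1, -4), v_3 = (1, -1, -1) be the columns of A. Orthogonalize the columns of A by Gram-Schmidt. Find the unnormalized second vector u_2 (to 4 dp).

v_1 = (4, 1, 3); ‖v_1‖ = 5.0990, so e_1 = (0.7845, 0.1961, 0.5883).
e_1·v_2 = 0.7845·(-2) + 0.1961·(-1) + 0.5883·(-4) = -4.1184.
u_2 = v_2 + 4.1184·e_1 = (1.2308, -0.1923, -1.5769).

u_2 = (1.2308, -0.1923, -1.5769)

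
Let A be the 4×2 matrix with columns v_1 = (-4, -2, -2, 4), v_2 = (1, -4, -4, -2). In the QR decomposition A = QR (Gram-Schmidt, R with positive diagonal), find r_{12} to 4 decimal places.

v_1 = (-4, -2, -2, 4); ‖v_1‖ = 6.3246, so e_1 = (-0.6325, -0.3162, -0.3162, 0.6325).
r_{12} = e_1·v_2 = 0.6325.

r_{12} = 0.6325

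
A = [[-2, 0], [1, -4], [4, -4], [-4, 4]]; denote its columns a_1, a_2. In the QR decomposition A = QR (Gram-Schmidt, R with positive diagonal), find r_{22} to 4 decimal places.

q_1 = a_1/‖a_1‖ = (-2, 1, 4, -4)/6.0828 = (-0.3288, 0.1644, 0.6576, -0.6576).
r_{12} = q_1·a_2 = -5.9184.
u_2 = a_2 + 5.9184·q_1 = (-1.9459, -3.0270, -0.1081, 0.1081).
r_{22} = ‖u_2‖ = 3.6018.

r_{22} = 3.6018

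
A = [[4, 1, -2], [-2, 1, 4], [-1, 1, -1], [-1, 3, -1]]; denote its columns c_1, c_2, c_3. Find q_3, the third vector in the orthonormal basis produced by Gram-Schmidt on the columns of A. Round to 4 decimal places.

q_1 = c_1/‖c_1‖ = (4, -2, -1, -1)/4.6904 = (0.8528, -0.4264, -0.2132, -0.2132).
r_{12} = q_1·c_2 = -0.4264.
u_2 = c_2 + 0.4264·q_1 = (1.3636, 0.8182, 0.9091, 2.9091).
‖u_2‖ = 3.4378, so q_2 = (0.3967, 0.2380, 0.2644, 0.8462).
r_{13} = q_1·c_3 = -2.9848; r_{23} = q_2·c_3 = -0.9520.
u_3 = c_3 + 2.9848·q_1 + 0.9520·q_2 = (0.9231, 2.9538, -1.3846, -0.8308).
‖u_3‖ = 3.4906, so q_3 = (0.2644, 0.8462, -0.3967, -0.2380).

q_3 = (0.2644, 0.8462, -0.3967, -0.2380)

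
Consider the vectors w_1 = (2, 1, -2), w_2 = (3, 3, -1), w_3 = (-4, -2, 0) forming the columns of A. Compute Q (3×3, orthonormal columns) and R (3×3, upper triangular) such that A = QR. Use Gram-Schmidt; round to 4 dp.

w_1 = (2, 1, -2); ‖w_1‖ = 3.0000, so e_1 = (0.6667, 0.3333, -0.6667).
e_1·w_2 = 0.6667·3 + 0.3333·3 + (-0.6667)·(-1) = 3.6667.
u_2 = w_2 − 3.6667·e_1 = (0.5556, 1.7778, 1.4444).
‖u_2‖ = 2.3570, so e_2 = (0.2357, 0.7542, 0.6128).
e_1·w_3 = 0.6667·(-4) + 0.3333·(-2) + (-0.6667)·0 = -3.3333; e_2·w_3 = 0.2357·(-4) + 0.7542·(-2) + 0.6128·0 = -2.4513.
u_3 = w_3 + 3.3333·e_1 + 2.4513·e_2 = (-1.2000, 0.9600, -0.7200).
‖u_3‖ = 1.6971, so e_3 = (-0.7071, 0.5657, -0.4243).

Q = [[0.6667, 0.2357, -0.7071], [0.3333, 0.7542, 0.5657], [-0.6667, 0.6128, -0.4243]], R = [[3.0000, 3.6667, -3.3333], [0.0000, 2.3570, -2.4513], [0.0000, 0.0000, 1.6971]]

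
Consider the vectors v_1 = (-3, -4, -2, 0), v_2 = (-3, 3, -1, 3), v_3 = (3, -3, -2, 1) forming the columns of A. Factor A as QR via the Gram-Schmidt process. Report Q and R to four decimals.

v_1 = (-3, -4, -2, 0); ‖v_1‖ = 5.3852, so q_1 = (-0.5571, -0.7428, -0.3714, 0.0000).
q_1·v_2 = (-0.5571)·(-3) + (-0.7428)·3 + (-0.3714)·(-1) + 0.0000·3 = -0.1857.
u_2 = v_2 + 0.1857·q_1 = (-3.1034, 2.8621, -1.0690, 3.0000).
‖u_2‖ = 5.2882, so q_2 = (-0.5869, 0.5412, -0.2021, 0.5673).
q_1·v_3 = (-0.5571)·3 + (-0.7428)·(-3) + (-0.3714)·(-2) + 0.0000·1 = 1.2999; q_2·v_3 = (-0.5869)·3 + 0.5412·(-3) + (-0.2021)·(-2) + 0.5673·1 = -2.4126.
u_3 = v_3 − 1.2999·q_1 + 2.4126·q_2 = (2.3083, -0.7287, -2.0049, 2.3687).
‖u_3‖ = 3.9357, so q_3 = (0.5865, -0.1852, -0.5094, 0.6018).

Q = [[-0.5571, -0.5869, 0.5865], [-0.7428, 0.5412, -0.1852], [-0.3714, -0.2021, -0.5094], [0.0000, 0.5673, 0.6018]], R = [[5.3852, -0.1857, 1.2999], [0.0000, 5.2882, -2.4126], [0.0000, 0.0000, 3.9357]]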